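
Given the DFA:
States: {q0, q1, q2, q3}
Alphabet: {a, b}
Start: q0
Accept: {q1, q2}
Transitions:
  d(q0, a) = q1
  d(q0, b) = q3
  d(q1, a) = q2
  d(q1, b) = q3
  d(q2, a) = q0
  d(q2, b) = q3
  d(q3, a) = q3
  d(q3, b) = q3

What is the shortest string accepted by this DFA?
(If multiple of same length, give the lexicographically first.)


BFS by string length (lex-first path to each state shown):
  len 0: q0<-""
  len 1: q1<-"a", q3<-"b"
Found accept state at length 1.

"a"


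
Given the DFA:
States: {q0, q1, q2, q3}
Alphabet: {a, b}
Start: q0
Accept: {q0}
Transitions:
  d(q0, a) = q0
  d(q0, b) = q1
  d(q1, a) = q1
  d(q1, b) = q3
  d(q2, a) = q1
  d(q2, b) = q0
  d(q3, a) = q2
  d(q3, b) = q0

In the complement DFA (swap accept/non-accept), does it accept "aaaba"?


Trace: q0 -> q0 -> q0 -> q0 -> q1 -> q1
Final: q1
Original accept: {q0}
Complement: q1 is not in original accept

Yes, complement accepts (original rejects)


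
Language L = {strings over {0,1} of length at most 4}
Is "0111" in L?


length = 4

Yes, "0111" is in L


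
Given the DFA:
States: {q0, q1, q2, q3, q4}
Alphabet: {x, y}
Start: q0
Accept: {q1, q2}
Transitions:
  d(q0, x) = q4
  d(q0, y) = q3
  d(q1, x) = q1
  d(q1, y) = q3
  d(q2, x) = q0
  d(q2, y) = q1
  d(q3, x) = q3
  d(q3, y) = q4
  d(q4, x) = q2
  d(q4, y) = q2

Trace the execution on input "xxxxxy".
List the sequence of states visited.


Input: xxxxxy
d(q0, x) = q4
d(q4, x) = q2
d(q2, x) = q0
d(q0, x) = q4
d(q4, x) = q2
d(q2, y) = q1


q0 -> q4 -> q2 -> q0 -> q4 -> q2 -> q1


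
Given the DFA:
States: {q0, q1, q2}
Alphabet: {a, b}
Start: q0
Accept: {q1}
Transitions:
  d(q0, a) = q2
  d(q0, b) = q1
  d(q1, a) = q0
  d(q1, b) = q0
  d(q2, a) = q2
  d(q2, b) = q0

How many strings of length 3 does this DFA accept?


Enumerating all length-3 strings:
  "aaa" -> q2 [reject]
  "aab" -> q0 [reject]
  "aba" -> q2 [reject]
  "abb" -> q1 [accept]
  "baa" -> q2 [reject]
  "bab" -> q1 [accept]
  "bba" -> q2 [reject]
  "bbb" -> q1 [accept]

3 out of 8


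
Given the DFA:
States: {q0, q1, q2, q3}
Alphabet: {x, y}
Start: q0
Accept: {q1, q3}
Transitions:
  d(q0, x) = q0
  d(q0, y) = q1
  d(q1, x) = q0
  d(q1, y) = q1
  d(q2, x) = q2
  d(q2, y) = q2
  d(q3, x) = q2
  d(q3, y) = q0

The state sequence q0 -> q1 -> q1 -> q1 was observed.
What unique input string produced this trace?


Trace back each transition to find the symbol:
  q0 --[y]--> q1
  q1 --[y]--> q1
  q1 --[y]--> q1

"yyy"


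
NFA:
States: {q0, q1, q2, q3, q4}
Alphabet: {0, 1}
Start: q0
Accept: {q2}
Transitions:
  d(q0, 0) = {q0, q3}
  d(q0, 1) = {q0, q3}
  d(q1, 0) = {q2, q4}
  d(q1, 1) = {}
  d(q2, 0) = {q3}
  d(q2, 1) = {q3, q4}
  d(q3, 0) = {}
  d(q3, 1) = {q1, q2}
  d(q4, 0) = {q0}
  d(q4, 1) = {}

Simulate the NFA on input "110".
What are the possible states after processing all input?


Start: {q0}
  --1--> {q0, q3}
  --1--> {q0, q1, q2, q3}
  --0--> {q0, q2, q3, q4}

{q0, q2, q3, q4}


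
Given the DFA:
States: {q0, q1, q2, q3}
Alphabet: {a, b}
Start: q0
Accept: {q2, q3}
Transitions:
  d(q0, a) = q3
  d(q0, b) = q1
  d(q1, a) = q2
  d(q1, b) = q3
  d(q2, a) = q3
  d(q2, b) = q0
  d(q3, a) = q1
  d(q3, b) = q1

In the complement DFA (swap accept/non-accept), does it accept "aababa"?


Trace: q0 -> q3 -> q1 -> q3 -> q1 -> q3 -> q1
Final: q1
Original accept: {q2, q3}
Complement: q1 is not in original accept

Yes, complement accepts (original rejects)


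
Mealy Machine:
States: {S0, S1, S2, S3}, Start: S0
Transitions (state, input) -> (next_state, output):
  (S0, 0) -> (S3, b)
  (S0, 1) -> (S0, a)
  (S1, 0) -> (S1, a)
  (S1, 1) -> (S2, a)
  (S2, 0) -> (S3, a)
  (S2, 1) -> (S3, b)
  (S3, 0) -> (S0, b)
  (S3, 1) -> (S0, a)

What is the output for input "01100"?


Step-by-step:
  (S0, 0) -> (S3, b)
  (S3, 1) -> (S0, a)
  (S0, 1) -> (S0, a)
  (S0, 0) -> (S3, b)
  (S3, 0) -> (S0, b)

"baabb"


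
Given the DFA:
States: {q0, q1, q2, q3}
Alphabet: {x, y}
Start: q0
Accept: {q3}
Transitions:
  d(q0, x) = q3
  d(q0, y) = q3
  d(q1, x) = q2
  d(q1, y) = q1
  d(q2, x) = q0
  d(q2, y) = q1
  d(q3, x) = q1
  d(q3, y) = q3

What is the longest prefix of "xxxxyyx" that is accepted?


Run the DFA, marking each prefix where the state is accepting:
  "" -> q0 [reject]
  "x" -> q3 [accept]
  "xx" -> q1 [reject]
  "xxx" -> q2 [reject]
  "xxxx" -> q0 [reject]
  "xxxxy" -> q3 [accept]
  "xxxxyy" -> q3 [accept]
  "xxxxyyx" -> q1 [reject]

"xxxxyy"


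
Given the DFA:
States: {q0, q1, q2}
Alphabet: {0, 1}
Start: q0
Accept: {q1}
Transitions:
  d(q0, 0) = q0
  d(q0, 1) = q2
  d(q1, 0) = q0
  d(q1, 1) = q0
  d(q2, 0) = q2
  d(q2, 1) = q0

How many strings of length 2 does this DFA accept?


Enumerating all length-2 strings:
  "00" -> q0 [reject]
  "01" -> q2 [reject]
  "10" -> q2 [reject]
  "11" -> q0 [reject]

0 out of 4


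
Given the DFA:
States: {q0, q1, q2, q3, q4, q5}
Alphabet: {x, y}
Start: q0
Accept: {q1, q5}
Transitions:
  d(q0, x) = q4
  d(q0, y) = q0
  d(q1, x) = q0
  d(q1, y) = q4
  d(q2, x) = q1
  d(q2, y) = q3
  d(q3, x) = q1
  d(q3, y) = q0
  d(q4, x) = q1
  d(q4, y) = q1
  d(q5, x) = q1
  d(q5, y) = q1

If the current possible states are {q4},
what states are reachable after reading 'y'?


Apply transition on 'y' from each current state:
  d(q4, y) = q1

{q1}


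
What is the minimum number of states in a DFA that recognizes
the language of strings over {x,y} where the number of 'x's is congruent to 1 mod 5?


States track (count of 'x') mod 5.
Need 5 states: one per remainder 0..4; accept = remainder 1.

5


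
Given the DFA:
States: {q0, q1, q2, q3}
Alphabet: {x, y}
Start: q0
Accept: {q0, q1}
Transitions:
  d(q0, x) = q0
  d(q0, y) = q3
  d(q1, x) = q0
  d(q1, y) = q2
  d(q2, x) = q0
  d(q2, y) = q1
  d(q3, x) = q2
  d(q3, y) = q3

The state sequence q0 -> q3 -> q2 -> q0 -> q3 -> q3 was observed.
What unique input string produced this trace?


Trace back each transition to find the symbol:
  q0 --[y]--> q3
  q3 --[x]--> q2
  q2 --[x]--> q0
  q0 --[y]--> q3
  q3 --[y]--> q3

"yxxyy"


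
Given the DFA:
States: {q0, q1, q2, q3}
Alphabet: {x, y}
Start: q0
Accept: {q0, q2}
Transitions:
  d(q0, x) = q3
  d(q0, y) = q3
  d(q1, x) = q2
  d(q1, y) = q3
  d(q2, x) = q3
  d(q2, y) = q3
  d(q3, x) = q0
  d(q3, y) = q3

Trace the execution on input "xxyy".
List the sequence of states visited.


Input: xxyy
d(q0, x) = q3
d(q3, x) = q0
d(q0, y) = q3
d(q3, y) = q3


q0 -> q3 -> q0 -> q3 -> q3


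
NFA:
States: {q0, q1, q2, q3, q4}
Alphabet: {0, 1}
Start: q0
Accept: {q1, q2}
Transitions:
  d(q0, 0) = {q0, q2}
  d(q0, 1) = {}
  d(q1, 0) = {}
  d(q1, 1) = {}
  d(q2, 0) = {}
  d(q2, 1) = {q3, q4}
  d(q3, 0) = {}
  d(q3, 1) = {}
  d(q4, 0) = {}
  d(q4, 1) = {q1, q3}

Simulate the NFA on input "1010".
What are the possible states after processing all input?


Start: {q0}
  --1--> {}
  --0--> {}
  --1--> {}
  --0--> {}

{} (empty set, no valid transitions)


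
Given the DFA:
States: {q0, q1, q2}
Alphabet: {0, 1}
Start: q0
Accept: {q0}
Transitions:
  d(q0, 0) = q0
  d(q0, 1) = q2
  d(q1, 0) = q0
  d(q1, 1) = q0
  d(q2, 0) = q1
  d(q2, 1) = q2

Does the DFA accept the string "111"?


Trace: q0 -> q2 -> q2 -> q2
Final state: q2
Accept states: {q0}

No, rejected (final state q2 is not an accept state)


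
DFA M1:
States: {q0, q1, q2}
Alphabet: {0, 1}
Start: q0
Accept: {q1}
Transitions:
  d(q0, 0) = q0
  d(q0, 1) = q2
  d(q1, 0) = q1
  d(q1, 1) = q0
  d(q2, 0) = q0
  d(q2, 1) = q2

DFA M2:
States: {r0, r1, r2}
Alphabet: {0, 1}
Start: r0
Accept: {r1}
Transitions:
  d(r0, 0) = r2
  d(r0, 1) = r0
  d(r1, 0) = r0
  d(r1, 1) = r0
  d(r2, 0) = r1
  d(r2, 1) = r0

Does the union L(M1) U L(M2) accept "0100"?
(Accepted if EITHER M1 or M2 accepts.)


M1: final=q0 accepted=False
M2: final=r1 accepted=True

Yes, union accepts


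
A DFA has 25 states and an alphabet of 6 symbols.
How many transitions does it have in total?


Each state has exactly one transition per symbol.
25 * 6 = 150

150


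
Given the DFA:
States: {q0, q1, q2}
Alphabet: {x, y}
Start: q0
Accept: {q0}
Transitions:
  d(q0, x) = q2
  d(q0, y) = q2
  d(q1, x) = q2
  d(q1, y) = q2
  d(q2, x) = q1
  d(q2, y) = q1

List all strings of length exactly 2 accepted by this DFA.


All strings of length 2: 4 total
Accepted: 0

None


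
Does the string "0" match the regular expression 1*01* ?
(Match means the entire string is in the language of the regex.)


|string| = 1; first = '0'; last = '0'

Yes, "0" matches 1*01*


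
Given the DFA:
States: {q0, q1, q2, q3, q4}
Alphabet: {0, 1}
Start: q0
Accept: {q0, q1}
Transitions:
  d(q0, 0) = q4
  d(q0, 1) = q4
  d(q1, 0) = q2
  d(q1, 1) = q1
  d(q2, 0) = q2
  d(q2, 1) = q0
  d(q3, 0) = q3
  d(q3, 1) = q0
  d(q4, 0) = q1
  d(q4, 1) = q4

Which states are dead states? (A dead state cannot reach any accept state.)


Forward reachability from each state:
  q0 -> reaches accept state q0 (live)
  q1 -> reaches accept state q0 (live)
  q2 -> reaches accept state q0 (live)
  q3 -> reaches accept state q0 (live)
  q4 -> reaches accept state q0 (live)

None (all states can reach an accept state)


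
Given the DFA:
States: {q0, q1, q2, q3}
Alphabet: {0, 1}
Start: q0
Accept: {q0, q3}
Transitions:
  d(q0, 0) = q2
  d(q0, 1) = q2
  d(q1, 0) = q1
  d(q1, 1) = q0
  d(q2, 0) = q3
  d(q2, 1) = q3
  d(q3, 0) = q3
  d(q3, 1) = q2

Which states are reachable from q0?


BFS from q0:
  layer 0: {q0}
  layer 1: {q2}
  layer 2: {q3}

{q0, q2, q3}


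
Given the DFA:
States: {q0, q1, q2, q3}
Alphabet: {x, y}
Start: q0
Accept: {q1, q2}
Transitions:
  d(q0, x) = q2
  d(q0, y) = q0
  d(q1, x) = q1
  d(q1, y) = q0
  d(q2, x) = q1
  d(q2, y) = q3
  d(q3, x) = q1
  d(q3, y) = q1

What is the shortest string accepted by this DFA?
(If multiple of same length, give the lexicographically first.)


BFS by string length (lex-first path to each state shown):
  len 0: q0<-""
  len 1: q0<-"y", q2<-"x"
Found accept state at length 1.

"x"


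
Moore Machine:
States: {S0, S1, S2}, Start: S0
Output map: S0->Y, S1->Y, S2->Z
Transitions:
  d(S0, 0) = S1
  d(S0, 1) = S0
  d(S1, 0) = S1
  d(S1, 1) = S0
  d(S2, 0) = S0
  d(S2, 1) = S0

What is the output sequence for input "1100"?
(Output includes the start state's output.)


Start: S0 (output Y)
  --1--> S0 (output Y)
  --1--> S0 (output Y)
  --0--> S1 (output Y)
  --0--> S1 (output Y)

"YYYYY"


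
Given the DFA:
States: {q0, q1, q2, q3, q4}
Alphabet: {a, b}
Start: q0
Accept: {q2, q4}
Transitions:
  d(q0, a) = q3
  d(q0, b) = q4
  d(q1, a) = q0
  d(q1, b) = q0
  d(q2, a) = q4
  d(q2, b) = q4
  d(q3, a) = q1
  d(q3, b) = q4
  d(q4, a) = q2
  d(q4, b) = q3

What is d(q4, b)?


Looking up transition d(q4, b)

q3


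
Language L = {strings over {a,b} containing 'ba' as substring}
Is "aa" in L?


'ba' does not occur

No, "aa" is not in L


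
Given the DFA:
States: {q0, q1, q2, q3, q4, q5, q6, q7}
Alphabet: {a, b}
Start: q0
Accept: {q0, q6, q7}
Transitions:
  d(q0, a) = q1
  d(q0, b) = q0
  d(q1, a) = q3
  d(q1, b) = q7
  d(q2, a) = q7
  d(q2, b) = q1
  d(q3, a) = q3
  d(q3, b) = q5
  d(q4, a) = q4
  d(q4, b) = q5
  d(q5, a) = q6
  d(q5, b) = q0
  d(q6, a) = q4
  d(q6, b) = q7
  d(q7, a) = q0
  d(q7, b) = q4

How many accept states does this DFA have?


Accept states listed: {q0, q6, q7}
Counting: q0(1) q6(2) q7(3)

3


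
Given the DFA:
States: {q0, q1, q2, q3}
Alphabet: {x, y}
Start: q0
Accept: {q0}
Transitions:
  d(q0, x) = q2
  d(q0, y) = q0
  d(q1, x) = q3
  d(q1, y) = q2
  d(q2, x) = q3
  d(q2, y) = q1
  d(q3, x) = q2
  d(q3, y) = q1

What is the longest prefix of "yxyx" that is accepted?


Run the DFA, marking each prefix where the state is accepting:
  "" -> q0 [accept]
  "y" -> q0 [accept]
  "yx" -> q2 [reject]
  "yxy" -> q1 [reject]
  "yxyx" -> q3 [reject]

"y"


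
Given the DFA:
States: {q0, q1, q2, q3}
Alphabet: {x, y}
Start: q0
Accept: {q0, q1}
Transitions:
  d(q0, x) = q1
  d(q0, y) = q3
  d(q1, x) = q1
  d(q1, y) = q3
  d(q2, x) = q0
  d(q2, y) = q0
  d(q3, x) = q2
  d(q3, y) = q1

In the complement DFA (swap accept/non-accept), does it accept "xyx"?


Trace: q0 -> q1 -> q3 -> q2
Final: q2
Original accept: {q0, q1}
Complement: q2 is not in original accept

Yes, complement accepts (original rejects)


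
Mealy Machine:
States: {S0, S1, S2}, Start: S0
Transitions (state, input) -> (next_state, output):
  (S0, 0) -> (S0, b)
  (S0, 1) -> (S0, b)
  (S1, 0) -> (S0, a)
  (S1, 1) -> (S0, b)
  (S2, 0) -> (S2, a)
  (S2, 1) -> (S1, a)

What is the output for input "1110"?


Step-by-step:
  (S0, 1) -> (S0, b)
  (S0, 1) -> (S0, b)
  (S0, 1) -> (S0, b)
  (S0, 0) -> (S0, b)

"bbbb"


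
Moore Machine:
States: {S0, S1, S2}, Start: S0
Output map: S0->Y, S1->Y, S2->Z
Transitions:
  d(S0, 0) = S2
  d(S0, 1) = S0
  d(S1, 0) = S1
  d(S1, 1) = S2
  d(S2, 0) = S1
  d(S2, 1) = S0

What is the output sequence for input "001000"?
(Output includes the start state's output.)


Start: S0 (output Y)
  --0--> S2 (output Z)
  --0--> S1 (output Y)
  --1--> S2 (output Z)
  --0--> S1 (output Y)
  --0--> S1 (output Y)
  --0--> S1 (output Y)

"YZYZYYY"


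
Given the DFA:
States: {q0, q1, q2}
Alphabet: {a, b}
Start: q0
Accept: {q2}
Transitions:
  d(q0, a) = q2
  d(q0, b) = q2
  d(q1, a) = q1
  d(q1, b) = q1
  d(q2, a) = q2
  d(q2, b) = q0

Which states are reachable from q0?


BFS from q0:
  layer 0: {q0}
  layer 1: {q2}

{q0, q2}


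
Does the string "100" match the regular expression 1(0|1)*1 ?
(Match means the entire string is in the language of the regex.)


|string| = 3; first = '1'; last = '0'

No, "100" does not match 1(0|1)*1


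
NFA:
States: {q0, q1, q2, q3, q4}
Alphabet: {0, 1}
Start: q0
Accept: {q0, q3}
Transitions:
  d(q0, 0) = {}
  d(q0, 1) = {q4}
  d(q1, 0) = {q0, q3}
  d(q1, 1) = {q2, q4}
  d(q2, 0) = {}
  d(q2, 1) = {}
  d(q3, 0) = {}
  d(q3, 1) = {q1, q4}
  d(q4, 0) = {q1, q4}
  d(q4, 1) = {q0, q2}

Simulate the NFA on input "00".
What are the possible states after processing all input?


Start: {q0}
  --0--> {}
  --0--> {}

{} (empty set, no valid transitions)


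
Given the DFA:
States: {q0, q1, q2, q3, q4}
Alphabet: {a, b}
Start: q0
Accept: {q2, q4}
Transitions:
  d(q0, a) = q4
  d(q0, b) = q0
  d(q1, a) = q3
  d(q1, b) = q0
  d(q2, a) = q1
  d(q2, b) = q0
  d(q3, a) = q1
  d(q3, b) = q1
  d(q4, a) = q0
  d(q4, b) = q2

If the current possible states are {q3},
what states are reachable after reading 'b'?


Apply transition on 'b' from each current state:
  d(q3, b) = q1

{q1}


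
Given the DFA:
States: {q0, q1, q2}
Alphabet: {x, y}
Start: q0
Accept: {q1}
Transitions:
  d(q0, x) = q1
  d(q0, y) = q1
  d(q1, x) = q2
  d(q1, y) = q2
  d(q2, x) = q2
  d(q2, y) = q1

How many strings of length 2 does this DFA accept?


Enumerating all length-2 strings:
  "xx" -> q2 [reject]
  "xy" -> q2 [reject]
  "yx" -> q2 [reject]
  "yy" -> q2 [reject]

0 out of 4


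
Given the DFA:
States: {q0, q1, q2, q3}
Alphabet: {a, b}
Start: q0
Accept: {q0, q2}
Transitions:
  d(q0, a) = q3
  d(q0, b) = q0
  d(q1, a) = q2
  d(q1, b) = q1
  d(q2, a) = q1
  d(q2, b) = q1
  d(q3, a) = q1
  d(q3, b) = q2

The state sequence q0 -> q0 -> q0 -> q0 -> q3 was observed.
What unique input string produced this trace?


Trace back each transition to find the symbol:
  q0 --[b]--> q0
  q0 --[b]--> q0
  q0 --[b]--> q0
  q0 --[a]--> q3

"bbba"


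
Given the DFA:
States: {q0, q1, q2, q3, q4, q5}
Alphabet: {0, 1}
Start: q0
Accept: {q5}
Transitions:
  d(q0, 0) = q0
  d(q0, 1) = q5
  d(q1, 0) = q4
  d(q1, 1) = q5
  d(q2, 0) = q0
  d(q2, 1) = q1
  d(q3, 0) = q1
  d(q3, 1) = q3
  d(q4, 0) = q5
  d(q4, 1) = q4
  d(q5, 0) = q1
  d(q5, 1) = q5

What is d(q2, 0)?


Looking up transition d(q2, 0)

q0


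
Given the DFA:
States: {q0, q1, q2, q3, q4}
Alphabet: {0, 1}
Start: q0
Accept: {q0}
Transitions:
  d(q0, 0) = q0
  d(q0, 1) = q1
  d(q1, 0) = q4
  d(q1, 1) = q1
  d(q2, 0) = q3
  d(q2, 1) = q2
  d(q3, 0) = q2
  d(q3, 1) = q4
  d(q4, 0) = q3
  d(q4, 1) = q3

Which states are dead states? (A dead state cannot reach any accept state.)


Forward reachability from each state:
  q0 -> reaches accept state q0 (live)
  q1 -> reaches {q1, q2, q3, q4}, no accept state (dead)
  q2 -> reaches {q2, q3, q4}, no accept state (dead)
  q3 -> reaches {q2, q3, q4}, no accept state (dead)
  q4 -> reaches {q2, q3, q4}, no accept state (dead)

{q1, q2, q3, q4}


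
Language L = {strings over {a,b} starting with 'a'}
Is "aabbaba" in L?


first symbol = 'a'

Yes, "aabbaba" is in L


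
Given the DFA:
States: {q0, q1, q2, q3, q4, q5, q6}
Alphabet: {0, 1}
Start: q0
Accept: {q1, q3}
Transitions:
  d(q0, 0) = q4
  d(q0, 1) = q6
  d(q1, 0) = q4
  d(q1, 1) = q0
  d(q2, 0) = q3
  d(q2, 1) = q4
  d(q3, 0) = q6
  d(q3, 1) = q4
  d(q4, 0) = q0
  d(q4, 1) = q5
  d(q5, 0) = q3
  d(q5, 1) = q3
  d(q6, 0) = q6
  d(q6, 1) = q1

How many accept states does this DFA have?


Accept states listed: {q1, q3}
Counting: q1(1) q3(2)

2


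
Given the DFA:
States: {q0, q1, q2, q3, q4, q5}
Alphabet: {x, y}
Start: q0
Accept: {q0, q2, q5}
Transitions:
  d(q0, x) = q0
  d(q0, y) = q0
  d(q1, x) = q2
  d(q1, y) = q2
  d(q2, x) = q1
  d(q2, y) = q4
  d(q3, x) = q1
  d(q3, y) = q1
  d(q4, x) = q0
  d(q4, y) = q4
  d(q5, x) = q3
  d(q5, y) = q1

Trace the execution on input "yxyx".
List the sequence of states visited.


Input: yxyx
d(q0, y) = q0
d(q0, x) = q0
d(q0, y) = q0
d(q0, x) = q0


q0 -> q0 -> q0 -> q0 -> q0


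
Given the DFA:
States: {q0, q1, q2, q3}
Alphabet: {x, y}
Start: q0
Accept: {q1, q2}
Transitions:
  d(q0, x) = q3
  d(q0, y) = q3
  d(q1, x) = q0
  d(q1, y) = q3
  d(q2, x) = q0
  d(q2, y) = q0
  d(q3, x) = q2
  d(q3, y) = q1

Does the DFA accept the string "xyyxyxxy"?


Trace: q0 -> q3 -> q1 -> q3 -> q2 -> q0 -> q3 -> q2 -> q0
Final state: q0
Accept states: {q1, q2}

No, rejected (final state q0 is not an accept state)


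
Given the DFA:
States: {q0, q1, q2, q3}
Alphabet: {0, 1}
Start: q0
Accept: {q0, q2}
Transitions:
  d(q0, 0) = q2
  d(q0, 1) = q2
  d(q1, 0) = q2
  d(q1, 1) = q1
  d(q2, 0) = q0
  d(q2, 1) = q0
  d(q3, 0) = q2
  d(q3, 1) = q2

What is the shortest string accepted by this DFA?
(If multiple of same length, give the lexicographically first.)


BFS by string length (lex-first path to each state shown):
  len 0: q0<-""
Found accept state at length 0.

"" (empty string)


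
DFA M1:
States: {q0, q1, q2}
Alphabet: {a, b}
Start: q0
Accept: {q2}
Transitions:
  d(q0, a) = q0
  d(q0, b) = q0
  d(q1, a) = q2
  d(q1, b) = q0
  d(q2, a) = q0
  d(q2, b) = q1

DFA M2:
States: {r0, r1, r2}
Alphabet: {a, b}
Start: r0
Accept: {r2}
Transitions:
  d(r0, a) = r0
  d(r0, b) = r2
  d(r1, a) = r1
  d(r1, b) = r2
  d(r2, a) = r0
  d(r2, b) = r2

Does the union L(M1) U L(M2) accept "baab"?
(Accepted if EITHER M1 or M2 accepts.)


M1: final=q0 accepted=False
M2: final=r2 accepted=True

Yes, union accepts


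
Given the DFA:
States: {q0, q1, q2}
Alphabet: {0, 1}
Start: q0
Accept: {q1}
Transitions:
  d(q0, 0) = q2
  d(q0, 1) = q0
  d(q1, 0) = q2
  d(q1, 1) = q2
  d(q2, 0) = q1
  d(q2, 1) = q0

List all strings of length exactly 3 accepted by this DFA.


All strings of length 3: 8 total
Accepted: 1

"100"


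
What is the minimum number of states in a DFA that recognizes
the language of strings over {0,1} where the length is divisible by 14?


States track (length) mod 14.
Need 14 states: one per remainder 0..13; accept = remainder 0.

14


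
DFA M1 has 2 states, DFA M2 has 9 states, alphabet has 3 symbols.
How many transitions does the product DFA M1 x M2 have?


Product DFA has 2 * 9 = 18 states.
Each has 3 transitions: 18 * 3 = 54

54


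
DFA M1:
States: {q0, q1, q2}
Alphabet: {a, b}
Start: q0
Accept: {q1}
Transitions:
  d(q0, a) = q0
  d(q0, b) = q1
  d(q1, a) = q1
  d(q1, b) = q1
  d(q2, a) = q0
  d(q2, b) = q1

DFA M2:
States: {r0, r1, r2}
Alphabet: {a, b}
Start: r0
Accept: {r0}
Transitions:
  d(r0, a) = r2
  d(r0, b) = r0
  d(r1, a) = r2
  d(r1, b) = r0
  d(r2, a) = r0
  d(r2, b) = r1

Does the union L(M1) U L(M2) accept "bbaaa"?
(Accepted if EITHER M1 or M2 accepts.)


M1: final=q1 accepted=True
M2: final=r2 accepted=False

Yes, union accepts


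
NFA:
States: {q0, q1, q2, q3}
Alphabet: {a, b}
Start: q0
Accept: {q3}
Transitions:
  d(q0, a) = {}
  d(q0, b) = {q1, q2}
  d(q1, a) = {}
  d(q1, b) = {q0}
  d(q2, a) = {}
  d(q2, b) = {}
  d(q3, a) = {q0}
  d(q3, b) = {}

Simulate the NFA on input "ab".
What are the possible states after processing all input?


Start: {q0}
  --a--> {}
  --b--> {}

{} (empty set, no valid transitions)


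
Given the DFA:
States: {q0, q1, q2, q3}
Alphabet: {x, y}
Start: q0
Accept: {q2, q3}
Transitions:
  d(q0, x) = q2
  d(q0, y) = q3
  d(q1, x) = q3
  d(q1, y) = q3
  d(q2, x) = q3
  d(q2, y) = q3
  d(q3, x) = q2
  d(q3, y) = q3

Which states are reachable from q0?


BFS from q0:
  layer 0: {q0}
  layer 1: {q2, q3}

{q0, q2, q3}


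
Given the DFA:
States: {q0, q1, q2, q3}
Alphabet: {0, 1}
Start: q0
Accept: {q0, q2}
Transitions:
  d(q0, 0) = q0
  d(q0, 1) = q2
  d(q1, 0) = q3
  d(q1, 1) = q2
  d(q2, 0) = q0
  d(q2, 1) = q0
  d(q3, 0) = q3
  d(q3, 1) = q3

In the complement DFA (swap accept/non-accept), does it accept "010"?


Trace: q0 -> q0 -> q2 -> q0
Final: q0
Original accept: {q0, q2}
Complement: q0 is in original accept

No, complement rejects (original accepts)


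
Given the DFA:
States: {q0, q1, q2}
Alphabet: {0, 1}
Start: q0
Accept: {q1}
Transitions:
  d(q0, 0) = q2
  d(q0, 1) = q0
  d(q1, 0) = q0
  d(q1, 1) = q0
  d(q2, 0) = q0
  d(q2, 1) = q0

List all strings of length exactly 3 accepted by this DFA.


All strings of length 3: 8 total
Accepted: 0

None


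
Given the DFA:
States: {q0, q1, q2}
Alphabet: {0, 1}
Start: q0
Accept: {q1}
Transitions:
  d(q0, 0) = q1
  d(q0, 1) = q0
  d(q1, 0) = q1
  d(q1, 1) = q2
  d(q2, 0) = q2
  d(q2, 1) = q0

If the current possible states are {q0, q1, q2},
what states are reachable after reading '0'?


Apply transition on '0' from each current state:
  d(q0, 0) = q1
  d(q1, 0) = q1
  d(q2, 0) = q2

{q1, q2}


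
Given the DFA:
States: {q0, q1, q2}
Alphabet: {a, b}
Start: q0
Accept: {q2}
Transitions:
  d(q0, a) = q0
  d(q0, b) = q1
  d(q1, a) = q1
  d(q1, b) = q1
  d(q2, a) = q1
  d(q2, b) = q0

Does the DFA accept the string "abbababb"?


Trace: q0 -> q0 -> q1 -> q1 -> q1 -> q1 -> q1 -> q1 -> q1
Final state: q1
Accept states: {q2}

No, rejected (final state q1 is not an accept state)


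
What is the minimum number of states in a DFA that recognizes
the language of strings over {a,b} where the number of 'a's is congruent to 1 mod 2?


States track (count of 'a') mod 2.
Need 2 states: one per remainder 0..1; accept = remainder 1.

2


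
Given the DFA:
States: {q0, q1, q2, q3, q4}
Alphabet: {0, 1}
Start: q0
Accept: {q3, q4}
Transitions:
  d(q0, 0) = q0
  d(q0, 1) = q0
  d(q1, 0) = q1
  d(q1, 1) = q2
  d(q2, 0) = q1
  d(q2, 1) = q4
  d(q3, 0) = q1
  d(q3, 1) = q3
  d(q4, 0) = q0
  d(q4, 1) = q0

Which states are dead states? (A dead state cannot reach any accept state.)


Forward reachability from each state:
  q0 -> reaches {q0}, no accept state (dead)
  q1 -> reaches accept state q4 (live)
  q2 -> reaches accept state q4 (live)
  q3 -> reaches accept state q3 (live)
  q4 -> reaches accept state q4 (live)

{q0}


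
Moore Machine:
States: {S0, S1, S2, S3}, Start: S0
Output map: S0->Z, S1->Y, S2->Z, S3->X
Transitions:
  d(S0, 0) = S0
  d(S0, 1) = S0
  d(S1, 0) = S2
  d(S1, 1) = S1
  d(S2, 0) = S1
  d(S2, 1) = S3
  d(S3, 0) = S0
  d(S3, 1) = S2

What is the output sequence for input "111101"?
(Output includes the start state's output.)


Start: S0 (output Z)
  --1--> S0 (output Z)
  --1--> S0 (output Z)
  --1--> S0 (output Z)
  --1--> S0 (output Z)
  --0--> S0 (output Z)
  --1--> S0 (output Z)

"ZZZZZZZ"


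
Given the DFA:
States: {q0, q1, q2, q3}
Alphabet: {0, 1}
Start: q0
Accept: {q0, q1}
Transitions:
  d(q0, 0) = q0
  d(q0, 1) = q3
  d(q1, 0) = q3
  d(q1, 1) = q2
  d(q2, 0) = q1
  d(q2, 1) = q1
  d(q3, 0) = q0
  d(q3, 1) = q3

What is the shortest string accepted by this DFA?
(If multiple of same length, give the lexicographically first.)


BFS by string length (lex-first path to each state shown):
  len 0: q0<-""
Found accept state at length 0.

"" (empty string)


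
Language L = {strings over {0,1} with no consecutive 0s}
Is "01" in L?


'00' does not occur

Yes, "01" is in L


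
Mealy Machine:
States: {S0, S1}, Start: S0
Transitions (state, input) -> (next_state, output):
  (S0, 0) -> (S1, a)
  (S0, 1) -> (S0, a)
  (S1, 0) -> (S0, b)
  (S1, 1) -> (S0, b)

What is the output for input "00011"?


Step-by-step:
  (S0, 0) -> (S1, a)
  (S1, 0) -> (S0, b)
  (S0, 0) -> (S1, a)
  (S1, 1) -> (S0, b)
  (S0, 1) -> (S0, a)

"ababa"


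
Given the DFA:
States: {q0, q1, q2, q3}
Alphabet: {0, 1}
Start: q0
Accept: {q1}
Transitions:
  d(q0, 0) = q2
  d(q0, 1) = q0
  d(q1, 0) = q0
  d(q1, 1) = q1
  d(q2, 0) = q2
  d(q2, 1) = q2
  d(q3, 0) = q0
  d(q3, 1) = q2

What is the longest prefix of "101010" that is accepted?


Run the DFA, marking each prefix where the state is accepting:
  "" -> q0 [reject]
  "1" -> q0 [reject]
  "10" -> q2 [reject]
  "101" -> q2 [reject]
  "1010" -> q2 [reject]
  "10101" -> q2 [reject]
  "101010" -> q2 [reject]

No prefix is accepted


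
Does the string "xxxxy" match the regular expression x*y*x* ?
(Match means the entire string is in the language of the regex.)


|string| = 5; first = 'x'; last = 'y'

Yes, "xxxxy" matches x*y*x*


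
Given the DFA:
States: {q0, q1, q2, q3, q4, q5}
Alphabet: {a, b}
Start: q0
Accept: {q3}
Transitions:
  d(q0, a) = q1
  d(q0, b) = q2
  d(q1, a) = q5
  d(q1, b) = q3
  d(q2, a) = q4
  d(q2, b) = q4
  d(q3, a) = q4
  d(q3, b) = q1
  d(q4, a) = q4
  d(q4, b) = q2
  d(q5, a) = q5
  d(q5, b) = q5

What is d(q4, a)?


Looking up transition d(q4, a)

q4


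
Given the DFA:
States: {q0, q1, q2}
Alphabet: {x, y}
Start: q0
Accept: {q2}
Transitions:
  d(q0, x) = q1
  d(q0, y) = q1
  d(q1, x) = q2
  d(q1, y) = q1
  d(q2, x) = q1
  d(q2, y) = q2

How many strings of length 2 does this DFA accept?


Enumerating all length-2 strings:
  "xx" -> q2 [accept]
  "xy" -> q1 [reject]
  "yx" -> q2 [accept]
  "yy" -> q1 [reject]

2 out of 4


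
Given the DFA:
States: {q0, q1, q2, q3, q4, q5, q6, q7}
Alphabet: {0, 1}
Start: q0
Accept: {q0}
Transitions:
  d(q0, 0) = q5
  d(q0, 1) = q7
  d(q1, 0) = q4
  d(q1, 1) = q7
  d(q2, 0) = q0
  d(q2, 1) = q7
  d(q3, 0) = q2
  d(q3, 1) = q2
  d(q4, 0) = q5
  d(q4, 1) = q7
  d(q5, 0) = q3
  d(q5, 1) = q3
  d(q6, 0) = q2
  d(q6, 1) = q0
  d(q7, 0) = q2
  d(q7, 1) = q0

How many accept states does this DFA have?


Accept states listed: {q0}
Counting: q0(1)

1


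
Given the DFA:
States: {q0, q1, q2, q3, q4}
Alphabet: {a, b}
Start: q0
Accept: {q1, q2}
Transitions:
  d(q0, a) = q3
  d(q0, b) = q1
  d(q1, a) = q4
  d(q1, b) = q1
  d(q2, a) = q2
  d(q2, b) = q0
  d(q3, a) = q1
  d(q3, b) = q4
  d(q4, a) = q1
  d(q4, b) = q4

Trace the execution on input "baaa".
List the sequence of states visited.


Input: baaa
d(q0, b) = q1
d(q1, a) = q4
d(q4, a) = q1
d(q1, a) = q4


q0 -> q1 -> q4 -> q1 -> q4


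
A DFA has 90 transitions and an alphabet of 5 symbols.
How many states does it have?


Each state has exactly one transition per symbol.
states = transitions / |alphabet| = 90 / 5 = 18

18


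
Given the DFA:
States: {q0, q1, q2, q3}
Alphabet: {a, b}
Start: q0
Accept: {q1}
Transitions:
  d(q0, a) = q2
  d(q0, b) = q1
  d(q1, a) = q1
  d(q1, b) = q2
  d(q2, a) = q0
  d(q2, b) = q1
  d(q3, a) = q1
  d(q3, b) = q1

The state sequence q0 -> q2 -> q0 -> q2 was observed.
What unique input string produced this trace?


Trace back each transition to find the symbol:
  q0 --[a]--> q2
  q2 --[a]--> q0
  q0 --[a]--> q2

"aaa"


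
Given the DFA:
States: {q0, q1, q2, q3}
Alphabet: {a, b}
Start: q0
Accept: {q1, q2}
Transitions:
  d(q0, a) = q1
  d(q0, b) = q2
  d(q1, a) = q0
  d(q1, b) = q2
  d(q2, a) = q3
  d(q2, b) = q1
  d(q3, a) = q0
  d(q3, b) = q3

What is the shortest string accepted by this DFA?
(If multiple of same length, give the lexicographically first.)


BFS by string length (lex-first path to each state shown):
  len 0: q0<-""
  len 1: q1<-"a", q2<-"b"
Found accept state at length 1.

"a"


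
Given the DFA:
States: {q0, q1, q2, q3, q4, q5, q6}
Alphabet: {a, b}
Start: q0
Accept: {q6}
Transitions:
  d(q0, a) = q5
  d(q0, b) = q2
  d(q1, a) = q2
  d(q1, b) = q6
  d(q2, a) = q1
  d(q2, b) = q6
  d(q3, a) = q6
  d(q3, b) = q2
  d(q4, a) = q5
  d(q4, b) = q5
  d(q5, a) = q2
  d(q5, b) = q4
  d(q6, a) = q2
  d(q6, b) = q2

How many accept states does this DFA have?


Accept states listed: {q6}
Counting: q6(1)

1


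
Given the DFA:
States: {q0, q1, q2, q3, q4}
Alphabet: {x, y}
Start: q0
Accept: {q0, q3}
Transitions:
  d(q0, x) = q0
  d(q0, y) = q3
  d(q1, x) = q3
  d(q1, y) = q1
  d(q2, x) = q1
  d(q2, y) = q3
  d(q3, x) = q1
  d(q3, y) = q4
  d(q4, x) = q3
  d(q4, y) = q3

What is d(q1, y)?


Looking up transition d(q1, y)

q1


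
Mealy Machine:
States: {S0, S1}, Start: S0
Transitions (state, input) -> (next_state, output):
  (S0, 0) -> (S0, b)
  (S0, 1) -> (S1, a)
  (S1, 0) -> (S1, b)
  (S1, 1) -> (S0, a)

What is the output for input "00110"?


Step-by-step:
  (S0, 0) -> (S0, b)
  (S0, 0) -> (S0, b)
  (S0, 1) -> (S1, a)
  (S1, 1) -> (S0, a)
  (S0, 0) -> (S0, b)

"bbaab"


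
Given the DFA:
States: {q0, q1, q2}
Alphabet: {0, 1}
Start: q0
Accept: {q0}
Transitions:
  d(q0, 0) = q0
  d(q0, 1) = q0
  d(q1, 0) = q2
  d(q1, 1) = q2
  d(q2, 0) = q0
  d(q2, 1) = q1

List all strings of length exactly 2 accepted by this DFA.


All strings of length 2: 4 total
Accepted: 4

"00", "01", "10", "11"


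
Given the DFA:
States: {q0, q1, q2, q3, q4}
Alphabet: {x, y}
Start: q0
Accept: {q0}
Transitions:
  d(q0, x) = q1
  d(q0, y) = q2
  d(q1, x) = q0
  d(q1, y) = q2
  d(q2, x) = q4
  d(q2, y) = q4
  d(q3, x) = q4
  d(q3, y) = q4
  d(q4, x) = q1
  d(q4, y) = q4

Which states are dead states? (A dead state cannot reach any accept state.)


Forward reachability from each state:
  q0 -> reaches accept state q0 (live)
  q1 -> reaches accept state q0 (live)
  q2 -> reaches accept state q0 (live)
  q3 -> reaches accept state q0 (live)
  q4 -> reaches accept state q0 (live)

None (all states can reach an accept state)


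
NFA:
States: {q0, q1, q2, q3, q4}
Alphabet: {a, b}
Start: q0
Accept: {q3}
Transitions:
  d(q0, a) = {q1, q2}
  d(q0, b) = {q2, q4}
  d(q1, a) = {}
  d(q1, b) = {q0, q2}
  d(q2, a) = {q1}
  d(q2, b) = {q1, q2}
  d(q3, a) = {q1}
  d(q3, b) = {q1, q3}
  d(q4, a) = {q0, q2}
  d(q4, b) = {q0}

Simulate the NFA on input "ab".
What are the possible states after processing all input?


Start: {q0}
  --a--> {q1, q2}
  --b--> {q0, q1, q2}

{q0, q1, q2}


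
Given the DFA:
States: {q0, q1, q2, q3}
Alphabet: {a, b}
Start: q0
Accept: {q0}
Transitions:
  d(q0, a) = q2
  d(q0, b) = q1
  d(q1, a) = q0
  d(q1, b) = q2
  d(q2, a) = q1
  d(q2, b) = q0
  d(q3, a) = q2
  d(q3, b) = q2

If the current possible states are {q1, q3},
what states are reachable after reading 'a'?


Apply transition on 'a' from each current state:
  d(q1, a) = q0
  d(q3, a) = q2

{q0, q2}


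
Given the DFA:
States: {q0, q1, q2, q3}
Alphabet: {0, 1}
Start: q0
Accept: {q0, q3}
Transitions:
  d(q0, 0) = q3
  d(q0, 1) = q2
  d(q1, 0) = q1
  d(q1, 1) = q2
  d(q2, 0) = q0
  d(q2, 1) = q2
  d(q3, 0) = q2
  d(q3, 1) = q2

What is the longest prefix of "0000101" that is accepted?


Run the DFA, marking each prefix where the state is accepting:
  "" -> q0 [accept]
  "0" -> q3 [accept]
  "00" -> q2 [reject]
  "000" -> q0 [accept]
  "0000" -> q3 [accept]
  "00001" -> q2 [reject]
  "000010" -> q0 [accept]
  "0000101" -> q2 [reject]

"000010"


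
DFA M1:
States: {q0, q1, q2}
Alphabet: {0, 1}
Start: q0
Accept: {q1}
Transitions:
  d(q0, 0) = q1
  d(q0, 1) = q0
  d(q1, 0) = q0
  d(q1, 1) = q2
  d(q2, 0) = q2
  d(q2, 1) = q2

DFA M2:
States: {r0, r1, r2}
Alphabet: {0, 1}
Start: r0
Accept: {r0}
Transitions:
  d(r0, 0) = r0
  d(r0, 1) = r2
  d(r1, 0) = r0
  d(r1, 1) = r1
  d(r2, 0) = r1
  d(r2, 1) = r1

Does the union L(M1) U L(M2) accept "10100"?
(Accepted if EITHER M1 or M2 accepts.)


M1: final=q2 accepted=False
M2: final=r0 accepted=True

Yes, union accepts


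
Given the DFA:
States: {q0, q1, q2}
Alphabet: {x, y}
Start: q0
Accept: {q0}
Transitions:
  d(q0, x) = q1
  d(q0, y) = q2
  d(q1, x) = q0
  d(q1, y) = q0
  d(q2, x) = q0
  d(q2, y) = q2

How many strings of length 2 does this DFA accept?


Enumerating all length-2 strings:
  "xx" -> q0 [accept]
  "xy" -> q0 [accept]
  "yx" -> q0 [accept]
  "yy" -> q2 [reject]

3 out of 4


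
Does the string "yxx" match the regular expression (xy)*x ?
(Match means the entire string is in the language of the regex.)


|string| = 3; first = 'y'; last = 'x'

No, "yxx" does not match (xy)*x


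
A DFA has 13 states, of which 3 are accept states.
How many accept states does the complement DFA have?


Complement swaps accept and non-accept states.
13 - 3 = 10

10


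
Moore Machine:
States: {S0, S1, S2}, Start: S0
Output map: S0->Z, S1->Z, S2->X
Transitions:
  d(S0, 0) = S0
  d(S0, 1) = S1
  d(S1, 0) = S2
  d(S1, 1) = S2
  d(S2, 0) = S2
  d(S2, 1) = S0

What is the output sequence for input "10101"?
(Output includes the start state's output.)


Start: S0 (output Z)
  --1--> S1 (output Z)
  --0--> S2 (output X)
  --1--> S0 (output Z)
  --0--> S0 (output Z)
  --1--> S1 (output Z)

"ZZXZZZ"


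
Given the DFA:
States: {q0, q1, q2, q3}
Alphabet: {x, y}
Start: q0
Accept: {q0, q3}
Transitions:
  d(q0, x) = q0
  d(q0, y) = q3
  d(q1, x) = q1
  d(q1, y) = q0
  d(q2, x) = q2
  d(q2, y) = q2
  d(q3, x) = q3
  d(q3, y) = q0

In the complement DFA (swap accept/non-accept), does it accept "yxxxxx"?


Trace: q0 -> q3 -> q3 -> q3 -> q3 -> q3 -> q3
Final: q3
Original accept: {q0, q3}
Complement: q3 is in original accept

No, complement rejects (original accepts)


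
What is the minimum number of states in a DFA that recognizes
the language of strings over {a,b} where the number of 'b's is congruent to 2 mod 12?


States track (count of 'b') mod 12.
Need 12 states: one per remainder 0..11; accept = remainder 2.

12


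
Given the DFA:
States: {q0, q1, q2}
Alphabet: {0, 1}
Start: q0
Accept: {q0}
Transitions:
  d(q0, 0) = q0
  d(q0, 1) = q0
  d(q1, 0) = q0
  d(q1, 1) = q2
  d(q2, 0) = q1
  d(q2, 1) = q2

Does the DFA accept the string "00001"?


Trace: q0 -> q0 -> q0 -> q0 -> q0 -> q0
Final state: q0
Accept states: {q0}

Yes, accepted (final state q0 is an accept state)


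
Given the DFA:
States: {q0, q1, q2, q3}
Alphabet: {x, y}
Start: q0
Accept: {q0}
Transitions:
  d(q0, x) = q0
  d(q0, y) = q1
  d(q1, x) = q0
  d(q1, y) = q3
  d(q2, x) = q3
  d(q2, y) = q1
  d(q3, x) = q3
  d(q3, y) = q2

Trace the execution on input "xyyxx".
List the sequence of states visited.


Input: xyyxx
d(q0, x) = q0
d(q0, y) = q1
d(q1, y) = q3
d(q3, x) = q3
d(q3, x) = q3


q0 -> q0 -> q1 -> q3 -> q3 -> q3


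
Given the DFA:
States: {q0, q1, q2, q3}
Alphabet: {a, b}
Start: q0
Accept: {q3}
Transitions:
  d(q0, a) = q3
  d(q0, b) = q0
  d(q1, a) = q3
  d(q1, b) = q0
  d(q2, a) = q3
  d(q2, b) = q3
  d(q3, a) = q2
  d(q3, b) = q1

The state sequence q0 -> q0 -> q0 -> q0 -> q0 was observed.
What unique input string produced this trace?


Trace back each transition to find the symbol:
  q0 --[b]--> q0
  q0 --[b]--> q0
  q0 --[b]--> q0
  q0 --[b]--> q0

"bbbb"


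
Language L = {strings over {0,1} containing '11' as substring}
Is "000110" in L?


'11' occurs at index 3

Yes, "000110" is in L


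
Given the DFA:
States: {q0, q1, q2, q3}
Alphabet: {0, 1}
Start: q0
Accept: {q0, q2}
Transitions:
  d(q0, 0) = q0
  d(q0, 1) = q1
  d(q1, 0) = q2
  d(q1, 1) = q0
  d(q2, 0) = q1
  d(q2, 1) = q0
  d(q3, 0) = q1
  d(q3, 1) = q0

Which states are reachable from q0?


BFS from q0:
  layer 0: {q0}
  layer 1: {q1}
  layer 2: {q2}

{q0, q1, q2}


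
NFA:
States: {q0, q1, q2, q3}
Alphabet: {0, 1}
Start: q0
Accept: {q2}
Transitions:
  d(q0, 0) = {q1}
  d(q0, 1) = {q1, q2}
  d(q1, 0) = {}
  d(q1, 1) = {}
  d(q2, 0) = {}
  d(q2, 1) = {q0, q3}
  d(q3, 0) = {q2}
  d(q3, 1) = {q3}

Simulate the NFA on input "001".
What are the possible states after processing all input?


Start: {q0}
  --0--> {q1}
  --0--> {}
  --1--> {}

{} (empty set, no valid transitions)


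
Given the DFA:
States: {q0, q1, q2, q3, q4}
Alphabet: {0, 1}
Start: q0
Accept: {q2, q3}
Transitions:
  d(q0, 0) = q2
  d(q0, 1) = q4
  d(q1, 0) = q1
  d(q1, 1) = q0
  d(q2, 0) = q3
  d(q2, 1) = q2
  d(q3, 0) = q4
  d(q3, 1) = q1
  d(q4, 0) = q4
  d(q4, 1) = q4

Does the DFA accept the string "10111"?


Trace: q0 -> q4 -> q4 -> q4 -> q4 -> q4
Final state: q4
Accept states: {q2, q3}

No, rejected (final state q4 is not an accept state)


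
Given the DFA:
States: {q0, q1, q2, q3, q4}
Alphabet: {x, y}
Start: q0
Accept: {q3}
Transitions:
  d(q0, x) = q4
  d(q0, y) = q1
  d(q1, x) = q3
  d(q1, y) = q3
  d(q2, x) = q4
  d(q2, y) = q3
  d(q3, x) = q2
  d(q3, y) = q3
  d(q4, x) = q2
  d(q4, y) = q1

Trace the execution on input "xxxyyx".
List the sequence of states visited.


Input: xxxyyx
d(q0, x) = q4
d(q4, x) = q2
d(q2, x) = q4
d(q4, y) = q1
d(q1, y) = q3
d(q3, x) = q2


q0 -> q4 -> q2 -> q4 -> q1 -> q3 -> q2


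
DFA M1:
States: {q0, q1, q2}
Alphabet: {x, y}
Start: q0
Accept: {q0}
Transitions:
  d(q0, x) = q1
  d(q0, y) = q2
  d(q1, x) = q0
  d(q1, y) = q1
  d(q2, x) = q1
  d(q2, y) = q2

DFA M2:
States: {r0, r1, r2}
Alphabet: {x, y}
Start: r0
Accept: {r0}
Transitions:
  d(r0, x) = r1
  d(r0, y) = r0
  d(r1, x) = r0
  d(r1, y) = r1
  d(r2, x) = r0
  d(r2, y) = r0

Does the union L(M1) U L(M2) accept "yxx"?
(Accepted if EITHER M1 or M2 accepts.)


M1: final=q0 accepted=True
M2: final=r0 accepted=True

Yes, union accepts


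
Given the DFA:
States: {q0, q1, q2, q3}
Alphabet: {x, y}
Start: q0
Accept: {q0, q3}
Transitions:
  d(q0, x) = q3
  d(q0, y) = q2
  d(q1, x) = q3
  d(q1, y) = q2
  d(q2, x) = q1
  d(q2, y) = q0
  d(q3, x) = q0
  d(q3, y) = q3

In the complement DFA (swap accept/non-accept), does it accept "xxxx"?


Trace: q0 -> q3 -> q0 -> q3 -> q0
Final: q0
Original accept: {q0, q3}
Complement: q0 is in original accept

No, complement rejects (original accepts)


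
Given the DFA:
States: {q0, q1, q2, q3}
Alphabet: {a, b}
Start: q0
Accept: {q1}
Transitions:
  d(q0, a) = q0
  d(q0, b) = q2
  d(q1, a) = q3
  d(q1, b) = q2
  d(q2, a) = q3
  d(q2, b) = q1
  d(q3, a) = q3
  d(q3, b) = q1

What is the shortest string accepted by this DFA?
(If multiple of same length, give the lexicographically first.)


BFS by string length (lex-first path to each state shown):
  len 0: q0<-""
  len 1: q0<-"a", q2<-"b"
  len 2: q0<-"aa", q1<-"bb", q2<-"ab", q3<-"ba"
Found accept state at length 2.

"bb"


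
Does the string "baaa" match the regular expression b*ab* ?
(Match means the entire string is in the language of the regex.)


|string| = 4; first = 'b'; last = 'a'

No, "baaa" does not match b*ab*


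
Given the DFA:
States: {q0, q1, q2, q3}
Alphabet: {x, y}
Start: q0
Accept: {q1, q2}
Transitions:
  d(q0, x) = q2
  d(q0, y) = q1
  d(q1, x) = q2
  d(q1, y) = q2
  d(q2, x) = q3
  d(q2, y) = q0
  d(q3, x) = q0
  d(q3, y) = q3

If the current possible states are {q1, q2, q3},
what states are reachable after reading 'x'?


Apply transition on 'x' from each current state:
  d(q1, x) = q2
  d(q2, x) = q3
  d(q3, x) = q0

{q0, q2, q3}


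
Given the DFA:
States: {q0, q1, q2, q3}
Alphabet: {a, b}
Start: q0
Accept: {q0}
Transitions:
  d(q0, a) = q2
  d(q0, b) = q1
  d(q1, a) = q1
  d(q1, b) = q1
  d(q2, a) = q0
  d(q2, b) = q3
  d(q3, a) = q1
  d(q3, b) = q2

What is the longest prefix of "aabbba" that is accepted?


Run the DFA, marking each prefix where the state is accepting:
  "" -> q0 [accept]
  "a" -> q2 [reject]
  "aa" -> q0 [accept]
  "aab" -> q1 [reject]
  "aabb" -> q1 [reject]
  "aabbb" -> q1 [reject]
  "aabbba" -> q1 [reject]

"aa"


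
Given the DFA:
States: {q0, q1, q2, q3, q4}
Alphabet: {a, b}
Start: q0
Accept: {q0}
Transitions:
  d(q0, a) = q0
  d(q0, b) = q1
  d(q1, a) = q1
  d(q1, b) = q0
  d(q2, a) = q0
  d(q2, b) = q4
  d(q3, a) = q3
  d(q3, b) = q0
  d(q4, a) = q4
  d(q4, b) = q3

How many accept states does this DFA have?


Accept states listed: {q0}
Counting: q0(1)

1
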